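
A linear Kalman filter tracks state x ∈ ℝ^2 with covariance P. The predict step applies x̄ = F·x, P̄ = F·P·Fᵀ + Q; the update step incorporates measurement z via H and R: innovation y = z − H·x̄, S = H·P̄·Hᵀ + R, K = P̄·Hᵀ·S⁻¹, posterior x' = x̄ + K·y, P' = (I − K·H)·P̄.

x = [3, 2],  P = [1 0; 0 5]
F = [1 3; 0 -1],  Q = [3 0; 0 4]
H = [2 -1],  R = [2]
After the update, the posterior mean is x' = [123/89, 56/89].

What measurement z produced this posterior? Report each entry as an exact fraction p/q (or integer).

z = [2]

x̄ = F·x = [9, -2]
P̄ = F·P·Fᵀ + Q = [49 -15; -15 9]
S = H·P̄·Hᵀ + R = [267]
K = P̄·Hᵀ·S⁻¹ = [113/267; -13/89]
x' − x̄ = [-678/89, 234/89] = K·y
y = (KᵀK)⁻¹·Kᵀ·(x' − x̄) = [-18]
z = y + H·x̄ = [-18] + [20] = [2]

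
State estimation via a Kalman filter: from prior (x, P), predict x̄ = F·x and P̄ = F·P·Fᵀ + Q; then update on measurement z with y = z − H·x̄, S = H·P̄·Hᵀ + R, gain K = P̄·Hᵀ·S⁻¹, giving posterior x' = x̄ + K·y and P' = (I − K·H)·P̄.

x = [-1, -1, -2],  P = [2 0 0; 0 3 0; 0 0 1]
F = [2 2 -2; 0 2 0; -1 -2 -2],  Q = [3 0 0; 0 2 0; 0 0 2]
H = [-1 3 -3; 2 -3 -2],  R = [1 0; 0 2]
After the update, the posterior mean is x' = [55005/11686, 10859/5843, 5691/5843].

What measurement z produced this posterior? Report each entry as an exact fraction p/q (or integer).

z = [-2, 2]

x̄ = F·x = [0, -2, 7]
P̄ = F·P·Fᵀ + Q = [27 12 -12; 12 14 -12; -12 -12 20]
S = H·P̄·Hᵀ + R = [406 60; 60 124]
K = P̄·Hᵀ·S⁻¹ = [765/11686 1794/5843; 978/5843 -381/11686; -1092/5843 -791/5843]
x' − x̄ = [55005/11686, 22545/5843, -35210/5843] = K·y
y = (KᵀK)⁻¹·Kᵀ·(x' − x̄) = [25, 10]
z = y + H·x̄ = [25, 10] + [-27, -8] = [-2, 2]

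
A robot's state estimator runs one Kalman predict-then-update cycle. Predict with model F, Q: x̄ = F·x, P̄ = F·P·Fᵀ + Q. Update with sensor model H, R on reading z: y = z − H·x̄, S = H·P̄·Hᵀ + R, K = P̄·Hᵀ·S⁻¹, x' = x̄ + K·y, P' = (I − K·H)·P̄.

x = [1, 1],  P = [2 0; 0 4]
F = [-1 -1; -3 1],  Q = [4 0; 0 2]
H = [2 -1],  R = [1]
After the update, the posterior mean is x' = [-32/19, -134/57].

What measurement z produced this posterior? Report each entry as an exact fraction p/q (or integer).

z = [-1]

x̄ = F·x = [-2, -2]
P̄ = F·P·Fᵀ + Q = [10 2; 2 24]
S = H·P̄·Hᵀ + R = [57]
K = P̄·Hᵀ·S⁻¹ = [6/19; -20/57]
x' − x̄ = [6/19, -20/57] = K·y
y = (KᵀK)⁻¹·Kᵀ·(x' − x̄) = [1]
z = y + H·x̄ = [1] + [-2] = [-1]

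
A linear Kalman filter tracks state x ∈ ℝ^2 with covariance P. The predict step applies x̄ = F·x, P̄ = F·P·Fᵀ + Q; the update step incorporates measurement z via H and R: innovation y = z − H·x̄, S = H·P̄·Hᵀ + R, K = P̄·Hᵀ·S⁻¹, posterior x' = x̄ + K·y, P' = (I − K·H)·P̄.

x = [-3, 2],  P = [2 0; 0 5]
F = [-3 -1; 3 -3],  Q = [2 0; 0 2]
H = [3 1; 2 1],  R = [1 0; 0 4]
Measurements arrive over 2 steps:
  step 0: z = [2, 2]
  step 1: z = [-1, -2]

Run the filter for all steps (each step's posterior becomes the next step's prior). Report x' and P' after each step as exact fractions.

step 0: x̄ = F·x = [7, -15]
step 0: P̄ = F·P·Fᵀ + Q = [25 -3; -3 65]
step 0: y = z − H·x̄ = [-4, 3]
step 0: S = H·P̄·Hᵀ + R = [273 200; 200 157]
step 0: K = P̄·Hᵀ·S⁻¹ = [1904/2861 -1569/2861; -3008/2861 4907/2861]
step 0: x' = x̄ + K·y = [7704/2861, -16162/2861]
step 0: P' = (I − K·H)·P̄ = [8180/2861 -22636/2861; -22636/2861 64900/2861]
step 1: x̄ = F·x = [-6950/2861, 71598/2861]
step 1: P̄ = F·P·Fᵀ + Q = [8426/2861 -14736/2861; -14736/2861 1070890/2861]
step 1: y = z − H·x̄ = [-53609/2861, -63420/2861]
step 1: S = H·P̄·Hᵀ + R = [1061169/2861 1047766/2861; 1047766/2861 1057094/2861]
step 1: K = P̄·Hᵀ·S⁻¹ = [1560086/4184165 -1537944/4184165; -204928/836833 1027543/836833]
step 1: x' = x̄ + K·y = [-5305204/4184165, 2004466/836833]
step 1: P' = (I − K·H)·P̄ = [7711862/4184165 -4315100/836833; -4315100/836833 12740372/836833]

step 0: x' = [7704/2861, -16162/2861], P' = [8180/2861 -22636/2861; -22636/2861 64900/2861]
step 1: x' = [-5305204/4184165, 2004466/836833], P' = [7711862/4184165 -4315100/836833; -4315100/836833 12740372/836833]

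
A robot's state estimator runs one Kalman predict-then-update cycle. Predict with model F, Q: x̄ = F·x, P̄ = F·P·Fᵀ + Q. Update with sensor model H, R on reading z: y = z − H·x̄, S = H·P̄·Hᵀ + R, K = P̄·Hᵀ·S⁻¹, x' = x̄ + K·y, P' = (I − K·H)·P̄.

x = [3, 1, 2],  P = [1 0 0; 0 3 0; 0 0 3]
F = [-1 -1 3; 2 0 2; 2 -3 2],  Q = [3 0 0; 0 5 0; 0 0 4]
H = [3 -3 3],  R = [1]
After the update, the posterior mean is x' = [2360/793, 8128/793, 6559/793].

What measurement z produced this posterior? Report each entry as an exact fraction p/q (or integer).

z = [3]

x̄ = F·x = [2, 10, 7]
P̄ = F·P·Fᵀ + Q = [34 16 25; 16 21 16; 25 16 47]
S = H·P̄·Hᵀ + R = [793]
K = P̄·Hᵀ·S⁻¹ = [129/793; 33/793; 168/793]
x' − x̄ = [774/793, 198/793, 1008/793] = K·y
y = (KᵀK)⁻¹·Kᵀ·(x' − x̄) = [6]
z = y + H·x̄ = [6] + [-3] = [3]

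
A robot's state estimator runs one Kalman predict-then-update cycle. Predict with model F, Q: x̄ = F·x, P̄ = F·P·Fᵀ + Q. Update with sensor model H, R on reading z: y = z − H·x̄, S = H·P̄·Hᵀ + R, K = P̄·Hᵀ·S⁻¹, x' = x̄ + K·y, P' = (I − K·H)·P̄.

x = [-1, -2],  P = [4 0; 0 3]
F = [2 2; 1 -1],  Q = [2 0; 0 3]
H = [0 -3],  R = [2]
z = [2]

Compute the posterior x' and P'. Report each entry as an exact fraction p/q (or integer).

x̄ = F·x = [-6, 1]
P̄ = F·P·Fᵀ + Q = [30 2; 2 10]
y = z − H·x̄ = [5]
S = H·P̄·Hᵀ + R = [92]
K = P̄·Hᵀ·S⁻¹ = [-3/46; -15/46]
x' = x̄ + K·y = [-291/46, -29/46]
P' = (I − K·H)·P̄ = [681/23 1/23; 1/23 5/23]

x' = [-291/46, -29/46]
P' = [681/23 1/23; 1/23 5/23]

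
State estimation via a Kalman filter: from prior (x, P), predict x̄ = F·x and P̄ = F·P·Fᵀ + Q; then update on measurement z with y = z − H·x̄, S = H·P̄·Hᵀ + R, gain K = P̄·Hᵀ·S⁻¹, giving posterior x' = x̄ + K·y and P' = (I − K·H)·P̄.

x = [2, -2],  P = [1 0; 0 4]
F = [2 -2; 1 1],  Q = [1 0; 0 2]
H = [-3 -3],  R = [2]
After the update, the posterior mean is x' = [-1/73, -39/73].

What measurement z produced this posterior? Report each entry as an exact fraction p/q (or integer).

x̄ = F·x = [8, 0]
P̄ = F·P·Fᵀ + Q = [21 -6; -6 7]
S = H·P̄·Hᵀ + R = [146]
K = P̄·Hᵀ·S⁻¹ = [-45/146; -3/146]
x' − x̄ = [-585/73, -39/73] = K·y
y = (KᵀK)⁻¹·Kᵀ·(x' − x̄) = [26]
z = y + H·x̄ = [26] + [-24] = [2]

z = [2]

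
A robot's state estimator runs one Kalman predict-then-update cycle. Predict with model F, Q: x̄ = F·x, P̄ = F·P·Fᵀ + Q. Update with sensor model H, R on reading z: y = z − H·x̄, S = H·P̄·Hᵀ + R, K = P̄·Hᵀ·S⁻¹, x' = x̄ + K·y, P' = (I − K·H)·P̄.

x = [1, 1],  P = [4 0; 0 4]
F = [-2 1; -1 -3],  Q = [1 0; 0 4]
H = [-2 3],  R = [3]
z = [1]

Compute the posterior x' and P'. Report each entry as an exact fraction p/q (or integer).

x̄ = F·x = [-1, -4]
P̄ = F·P·Fᵀ + Q = [21 -4; -4 44]
y = z − H·x̄ = [11]
S = H·P̄·Hᵀ + R = [531]
K = P̄·Hᵀ·S⁻¹ = [-6/59; 140/531]
x' = x̄ + K·y = [-125/59, -584/531]
P' = (I − K·H)·P̄ = [915/59 604/59; 604/59 3764/531]

x' = [-125/59, -584/531]
P' = [915/59 604/59; 604/59 3764/531]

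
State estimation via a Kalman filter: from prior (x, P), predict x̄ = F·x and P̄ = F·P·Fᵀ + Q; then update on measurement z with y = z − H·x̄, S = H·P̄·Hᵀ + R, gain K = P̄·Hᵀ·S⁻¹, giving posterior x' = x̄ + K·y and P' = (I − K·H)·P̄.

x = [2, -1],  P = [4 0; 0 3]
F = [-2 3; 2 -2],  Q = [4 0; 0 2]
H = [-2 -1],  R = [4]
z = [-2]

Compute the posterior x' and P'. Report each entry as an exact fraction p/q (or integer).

x' = [-1/43, 68/43]
P' = [221/43 -322/43; -322/43 568/43]

x̄ = F·x = [-7, 6]
P̄ = F·P·Fᵀ + Q = [47 -34; -34 30]
y = z − H·x̄ = [-10]
S = H·P̄·Hᵀ + R = [86]
K = P̄·Hᵀ·S⁻¹ = [-30/43; 19/43]
x' = x̄ + K·y = [-1/43, 68/43]
P' = (I − K·H)·P̄ = [221/43 -322/43; -322/43 568/43]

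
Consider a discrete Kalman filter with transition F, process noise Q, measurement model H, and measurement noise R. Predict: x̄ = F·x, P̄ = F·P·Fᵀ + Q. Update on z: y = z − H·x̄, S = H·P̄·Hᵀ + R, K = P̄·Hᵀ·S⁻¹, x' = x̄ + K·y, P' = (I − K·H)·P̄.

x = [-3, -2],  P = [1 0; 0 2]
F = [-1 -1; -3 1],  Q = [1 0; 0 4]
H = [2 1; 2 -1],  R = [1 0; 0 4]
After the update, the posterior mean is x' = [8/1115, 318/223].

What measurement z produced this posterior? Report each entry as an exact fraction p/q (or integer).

x̄ = F·x = [5, 7]
P̄ = F·P·Fᵀ + Q = [4 1; 1 15]
S = H·P̄·Hᵀ + R = [36 1; 1 31]
K = P̄·Hᵀ·S⁻¹ = [272/1115 243/1115; 108/223 -97/223]
x' − x̄ = [-5567/1115, -1243/223] = K·y
y = (KᵀK)⁻¹·Kᵀ·(x' − x̄) = [-16, -5]
z = y + H·x̄ = [-16, -5] + [17, 3] = [1, -2]

z = [1, -2]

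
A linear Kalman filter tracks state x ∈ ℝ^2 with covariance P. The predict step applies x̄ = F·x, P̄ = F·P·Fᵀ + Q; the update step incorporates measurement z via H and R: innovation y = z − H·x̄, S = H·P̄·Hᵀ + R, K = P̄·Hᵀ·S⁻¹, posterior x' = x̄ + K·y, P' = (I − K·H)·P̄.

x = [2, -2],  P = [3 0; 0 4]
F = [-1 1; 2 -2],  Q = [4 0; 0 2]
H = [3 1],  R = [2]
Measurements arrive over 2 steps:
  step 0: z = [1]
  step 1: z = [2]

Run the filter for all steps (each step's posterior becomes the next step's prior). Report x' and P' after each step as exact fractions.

step 0: x' = [-93/47, 316/47], P' = [156/47 -430/47; -430/47 1266/47]
step 1: x' = [8572/2081, -21239/2081], P' = [23196/2081 -66742/2081; -66742/2081 195756/2081]

step 0: x̄ = F·x = [-4, 8]
step 0: P̄ = F·P·Fᵀ + Q = [11 -14; -14 30]
step 0: y = z − H·x̄ = [5]
step 0: S = H·P̄·Hᵀ + R = [47]
step 0: K = P̄·Hᵀ·S⁻¹ = [19/47; -12/47]
step 0: x' = x̄ + K·y = [-93/47, 316/47]
step 0: P' = (I − K·H)·P̄ = [156/47 -430/47; -430/47 1266/47]
step 1: x̄ = F·x = [409/47, -818/47]
step 1: P̄ = F·P·Fᵀ + Q = [2470/47 -4564/47; -4564/47 9222/47]
step 1: y = z − H·x̄ = [-315/47]
step 1: S = H·P̄·Hᵀ + R = [4162/47]
step 1: K = P̄·Hᵀ·S⁻¹ = [1423/2081; -2235/2081]
step 1: x' = x̄ + K·y = [8572/2081, -21239/2081]
step 1: P' = (I − K·H)·P̄ = [23196/2081 -66742/2081; -66742/2081 195756/2081]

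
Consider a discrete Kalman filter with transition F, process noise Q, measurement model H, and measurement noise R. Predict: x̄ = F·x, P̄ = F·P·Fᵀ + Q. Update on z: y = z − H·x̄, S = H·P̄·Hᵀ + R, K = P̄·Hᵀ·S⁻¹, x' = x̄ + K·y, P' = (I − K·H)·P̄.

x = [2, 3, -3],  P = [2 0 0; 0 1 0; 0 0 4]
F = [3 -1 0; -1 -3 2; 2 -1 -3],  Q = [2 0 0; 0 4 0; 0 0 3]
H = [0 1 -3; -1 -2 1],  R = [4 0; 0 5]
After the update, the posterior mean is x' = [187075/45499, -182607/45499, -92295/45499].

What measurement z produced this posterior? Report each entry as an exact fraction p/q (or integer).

z = [2, 1]

x̄ = F·x = [3, -17, 10]
P̄ = F·P·Fᵀ + Q = [21 -3 13; -3 31 -25; 13 -25 48]
S = H·P̄·Hᵀ + R = [617 -339; -339 260]
K = P̄·Hᵀ·S⁻¹ = [-11598/45499 -15472/45499; -916/45499 -15894/45499; -15125/45499 -4846/45499]
x' − x̄ = [50578/45499, 590876/45499, -547285/45499] = K·y
y = (KᵀK)⁻¹·Kᵀ·(x' − x̄) = [49, -40]
z = y + H·x̄ = [49, -40] + [-47, 41] = [2, 1]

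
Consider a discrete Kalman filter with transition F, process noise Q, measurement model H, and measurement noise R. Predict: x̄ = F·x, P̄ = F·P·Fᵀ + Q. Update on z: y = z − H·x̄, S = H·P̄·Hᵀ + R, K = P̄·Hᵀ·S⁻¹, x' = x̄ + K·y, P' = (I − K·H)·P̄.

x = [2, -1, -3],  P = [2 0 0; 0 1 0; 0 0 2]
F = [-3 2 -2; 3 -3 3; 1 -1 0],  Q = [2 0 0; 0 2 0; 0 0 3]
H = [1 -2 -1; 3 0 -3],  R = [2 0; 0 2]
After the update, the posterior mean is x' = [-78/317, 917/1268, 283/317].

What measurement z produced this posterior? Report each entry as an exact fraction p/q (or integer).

z = [-3, -3]

x̄ = F·x = [-2, 0, 3]
P̄ = F·P·Fᵀ + Q = [32 -36 -8; -36 47 9; -8 9 6]
S = H·P̄·Hᵀ + R = [424 432; 432 488]
K = P̄·Hᵀ·S⁻¹ = [44/317 39/317; -1189/2536 351/2536; 79/634 -249/1268]
x' − x̄ = [556/317, 917/1268, -668/317] = K·y
y = (KᵀK)⁻¹·Kᵀ·(x' − x̄) = [2, 12]
z = y + H·x̄ = [2, 12] + [-5, -15] = [-3, -3]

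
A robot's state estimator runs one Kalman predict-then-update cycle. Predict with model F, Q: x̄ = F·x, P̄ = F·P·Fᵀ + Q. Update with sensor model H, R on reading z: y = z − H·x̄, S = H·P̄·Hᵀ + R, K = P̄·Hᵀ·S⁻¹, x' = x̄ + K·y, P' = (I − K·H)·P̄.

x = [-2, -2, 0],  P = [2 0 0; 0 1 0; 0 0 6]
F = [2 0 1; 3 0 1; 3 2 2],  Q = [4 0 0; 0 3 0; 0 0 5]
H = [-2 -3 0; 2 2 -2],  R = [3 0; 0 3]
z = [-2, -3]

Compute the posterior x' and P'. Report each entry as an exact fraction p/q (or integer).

x̄ = F·x = [-4, -6, -10]
P̄ = F·P·Fᵀ + Q = [18 18 24; 18 27 30; 24 30 51]
y = z − H·x̄ = [-28, -3]
S = H·P̄·Hᵀ + R = [534 -138; -138 99]
K = P̄·Hᵀ·S⁻¹ = [-311/1879 22/1879; -827/3758 -7/1879; -713/1879 -880/1879]
x' = x̄ + K·y = [1126/1879, 325/1879, 3814/1879]
P' = (I − K·H)·P̄ = [5304/1879 -3225/1879 2046/1879; -3225/1879 5127/3758 -651/1879; 2046/1879 -651/1879 2715/1879]

x' = [1126/1879, 325/1879, 3814/1879]
P' = [5304/1879 -3225/1879 2046/1879; -3225/1879 5127/3758 -651/1879; 2046/1879 -651/1879 2715/1879]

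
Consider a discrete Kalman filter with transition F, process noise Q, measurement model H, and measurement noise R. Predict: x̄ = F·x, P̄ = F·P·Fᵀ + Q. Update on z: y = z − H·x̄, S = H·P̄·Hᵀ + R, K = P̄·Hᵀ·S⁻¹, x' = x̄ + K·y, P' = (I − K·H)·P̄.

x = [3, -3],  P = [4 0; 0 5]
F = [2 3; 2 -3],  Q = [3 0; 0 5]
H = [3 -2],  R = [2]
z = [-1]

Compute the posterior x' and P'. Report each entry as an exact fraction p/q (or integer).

x̄ = F·x = [-3, 15]
P̄ = F·P·Fᵀ + Q = [64 -29; -29 66]
y = z − H·x̄ = [38]
S = H·P̄·Hᵀ + R = [1190]
K = P̄·Hᵀ·S⁻¹ = [25/119; -219/1190]
x' = x̄ + K·y = [593/119, 4764/595]
P' = (I − K·H)·P̄ = [1366/119 2024/119; 2024/119 30579/1190]

x' = [593/119, 4764/595]
P' = [1366/119 2024/119; 2024/119 30579/1190]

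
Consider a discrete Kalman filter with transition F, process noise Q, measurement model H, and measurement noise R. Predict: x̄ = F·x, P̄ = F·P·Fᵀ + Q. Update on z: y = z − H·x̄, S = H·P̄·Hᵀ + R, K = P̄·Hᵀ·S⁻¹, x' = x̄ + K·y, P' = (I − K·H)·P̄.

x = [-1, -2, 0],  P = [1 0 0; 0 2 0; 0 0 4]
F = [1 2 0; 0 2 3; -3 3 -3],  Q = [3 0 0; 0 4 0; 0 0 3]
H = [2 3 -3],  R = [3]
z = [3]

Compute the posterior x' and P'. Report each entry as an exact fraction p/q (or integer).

x' = [-2383/499, -2276/1497, -2841/499]
P' = [5841/499 2368/499 6255/499; 2368/499 18032/1497 7512/499; 6255/499 7512/499 11766/499]

x̄ = F·x = [-5, -4, -3]
P̄ = F·P·Fᵀ + Q = [12 8 9; 8 48 -24; 9 -24 66]
y = z − H·x̄ = [16]
S = H·P̄·Hᵀ + R = [1497]
K = P̄·Hᵀ·S⁻¹ = [7/499; 232/1497; -84/499]
x' = x̄ + K·y = [-2383/499, -2276/1497, -2841/499]
P' = (I − K·H)·P̄ = [5841/499 2368/499 6255/499; 2368/499 18032/1497 7512/499; 6255/499 7512/499 11766/499]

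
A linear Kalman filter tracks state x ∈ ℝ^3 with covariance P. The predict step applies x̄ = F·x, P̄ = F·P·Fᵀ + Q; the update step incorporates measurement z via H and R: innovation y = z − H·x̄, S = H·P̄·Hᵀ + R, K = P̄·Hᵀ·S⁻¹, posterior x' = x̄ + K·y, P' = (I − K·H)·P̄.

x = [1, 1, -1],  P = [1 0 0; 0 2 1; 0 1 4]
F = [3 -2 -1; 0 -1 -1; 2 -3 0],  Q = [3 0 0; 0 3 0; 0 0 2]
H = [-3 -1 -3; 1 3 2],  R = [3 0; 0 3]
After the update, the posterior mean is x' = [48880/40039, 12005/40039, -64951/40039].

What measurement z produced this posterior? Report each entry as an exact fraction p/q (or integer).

x̄ = F·x = [2, 0, -1]
P̄ = F·P·Fᵀ + Q = [28 11 21; 11 11 9; 21 9 24]
S = H·P̄·Hᵀ + R = [980 -659; -659 484]
K = P̄·Hᵀ·S⁻¹ = [-8595/40039 -3182/40039; 6494/40039 13971/40039; -6432/40039 -816/40039]
x' − x̄ = [-31198/40039, 12005/40039, -24912/40039] = K·y
y = (KᵀK)⁻¹·Kᵀ·(x' − x̄) = [4, -1]
z = y + H·x̄ = [4, -1] + [-3, 0] = [1, -1]

z = [1, -1]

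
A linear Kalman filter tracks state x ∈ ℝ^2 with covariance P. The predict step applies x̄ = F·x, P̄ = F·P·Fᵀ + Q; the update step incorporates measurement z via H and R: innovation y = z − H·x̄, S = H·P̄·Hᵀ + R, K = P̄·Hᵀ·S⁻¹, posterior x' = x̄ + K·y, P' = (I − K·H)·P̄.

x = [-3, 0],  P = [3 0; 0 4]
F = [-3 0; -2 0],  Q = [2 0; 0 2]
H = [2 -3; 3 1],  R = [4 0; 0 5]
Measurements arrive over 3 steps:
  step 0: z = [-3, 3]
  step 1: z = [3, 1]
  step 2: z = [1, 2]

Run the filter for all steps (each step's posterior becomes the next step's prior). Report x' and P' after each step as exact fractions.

step 0: x' = [1315/1934, 1296/967], P' = [2299/5802 153/967; 153/967 406/967]
step 1: x' = [764513/2081333, -1355101/2081333], P' = [2356009/6243999 294926/2081333; 294926/2081333 843832/2081333]
step 2: x' = [1677353101/3252631989, 35216635/1084210663], P' = [2449610425/6505263978 152908435/1084210663; 152908435/1084210663 438937130/1084210663]

step 0: x̄ = F·x = [9, 6]
step 0: P̄ = F·P·Fᵀ + Q = [29 18; 18 14]
step 0: y = z − H·x̄ = [-3, -30]
step 0: S = H·P̄·Hᵀ + R = [30 6; 6 388]
step 0: K = P̄·Hᵀ·S⁻¹ = [461/5802 521/1934; -228/967 173/967]
step 0: x' = x̄ + K·y = [1315/1934, 1296/967]
step 0: P' = (I − K·H)·P̄ = [2299/5802 153/967; 153/967 406/967]
step 1: x̄ = F·x = [-3945/1934, -1315/967]
step 1: P̄ = F·P·Fᵀ + Q = [10765/1934 2299/967; 2299/967 10400/2901]
step 1: y = z − H·x̄ = [3, 16399/1934]
step 1: S = H·P̄·Hᵀ + R = [30 6; 6 423229/5802]
step 1: K = P̄·Hᵀ·S⁻¹ = [514421/6243999 530187/2081333; -485411/2081333 345722/2081333]
step 1: x' = x̄ + K·y = [764513/2081333, -1355101/2081333]
step 1: P' = (I − K·H)·P̄ = [2356009/6243999 294926/2081333; 294926/2081333 843832/2081333]
step 2: x̄ = F·x = [-2293539/2081333, -1529026/2081333]
step 2: P̄ = F·P·Fᵀ + Q = [11230693/2081333 4712018/2081333; 4712018/2081333 21912034/6243999]
step 2: y = z − H·x̄ = [1, 12572309/2081333]
step 2: S = H·P̄·Hᵀ + R = [30 6; 6 441177064/6243999]
step 2: K = P̄·Hᵀ·S⁻¹ = [536717255/6505263978 551085459/2168421326; -252748630/1084210663 179532487/1084210663]
step 2: x' = x̄ + K·y = [1677353101/3252631989, 35216635/1084210663]
step 2: P' = (I − K·H)·P̄ = [2449610425/6505263978 152908435/1084210663; 152908435/1084210663 438937130/1084210663]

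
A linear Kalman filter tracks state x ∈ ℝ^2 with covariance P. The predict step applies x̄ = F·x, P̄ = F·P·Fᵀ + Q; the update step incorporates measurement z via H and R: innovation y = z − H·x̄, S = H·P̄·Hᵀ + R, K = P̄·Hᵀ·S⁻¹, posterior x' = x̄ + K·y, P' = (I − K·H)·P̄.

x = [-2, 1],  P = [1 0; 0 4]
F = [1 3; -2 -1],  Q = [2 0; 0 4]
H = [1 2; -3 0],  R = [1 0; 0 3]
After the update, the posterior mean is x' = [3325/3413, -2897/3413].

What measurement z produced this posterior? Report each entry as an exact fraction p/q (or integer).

z = [-1, -3]

x̄ = F·x = [1, 3]
P̄ = F·P·Fᵀ + Q = [39 -14; -14 12]
S = H·P̄·Hᵀ + R = [32 -33; -33 354]
K = P̄·Hᵀ·S⁻¹ = [11/3413 -1127/3413; 1642/3413 558/3413]
x' − x̄ = [-88/3413, -13136/3413] = K·y
y = (KᵀK)⁻¹·Kᵀ·(x' − x̄) = [-8, 0]
z = y + H·x̄ = [-8, 0] + [7, -3] = [-1, -3]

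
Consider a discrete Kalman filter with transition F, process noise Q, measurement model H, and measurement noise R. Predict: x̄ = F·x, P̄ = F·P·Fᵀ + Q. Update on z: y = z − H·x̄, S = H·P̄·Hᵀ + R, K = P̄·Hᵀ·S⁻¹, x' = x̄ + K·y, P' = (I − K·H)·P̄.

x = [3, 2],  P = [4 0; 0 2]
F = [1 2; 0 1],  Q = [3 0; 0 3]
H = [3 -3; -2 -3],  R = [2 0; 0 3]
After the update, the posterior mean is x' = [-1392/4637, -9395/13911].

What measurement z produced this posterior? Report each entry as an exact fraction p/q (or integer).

z = [1, 3]

x̄ = F·x = [7, 2]
P̄ = F·P·Fᵀ + Q = [15 4; 4 5]
S = H·P̄·Hᵀ + R = [110 -57; -57 156]
K = P̄·Hᵀ·S⁻¹ = [918/4637 -913/4637; -593/4637 -2701/13911]
x' − x̄ = [-33851/4637, -37217/13911] = K·y
y = (KᵀK)⁻¹·Kᵀ·(x' − x̄) = [-14, 23]
z = y + H·x̄ = [-14, 23] + [15, -20] = [1, 3]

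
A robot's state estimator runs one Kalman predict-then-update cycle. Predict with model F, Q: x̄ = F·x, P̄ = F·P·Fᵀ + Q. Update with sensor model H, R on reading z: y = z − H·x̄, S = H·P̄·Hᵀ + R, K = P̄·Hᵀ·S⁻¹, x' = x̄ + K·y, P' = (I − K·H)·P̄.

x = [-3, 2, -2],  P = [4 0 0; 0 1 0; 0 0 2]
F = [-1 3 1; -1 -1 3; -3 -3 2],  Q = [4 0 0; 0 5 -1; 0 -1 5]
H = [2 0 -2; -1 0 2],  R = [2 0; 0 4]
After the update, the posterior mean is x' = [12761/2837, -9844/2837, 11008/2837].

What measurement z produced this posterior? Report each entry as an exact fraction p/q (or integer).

z = [1, 3]

x̄ = F·x = [7, -5, -1]
P̄ = F·P·Fᵀ + Q = [19 7 7; 7 28 26; 7 26 58]
S = H·P̄·Hᵀ + R = [254 -228; -228 227]
K = P̄·Hᵀ·S⁻¹ = [2154/2837 2101/2837; 817/2837 1383/2837; 849/2837 2215/2837]
x' − x̄ = [-7098/2837, 4341/2837, 13845/2837] = K·y
y = (KᵀK)⁻¹·Kᵀ·(x' − x̄) = [-15, 12]
z = y + H·x̄ = [-15, 12] + [16, -9] = [1, 3]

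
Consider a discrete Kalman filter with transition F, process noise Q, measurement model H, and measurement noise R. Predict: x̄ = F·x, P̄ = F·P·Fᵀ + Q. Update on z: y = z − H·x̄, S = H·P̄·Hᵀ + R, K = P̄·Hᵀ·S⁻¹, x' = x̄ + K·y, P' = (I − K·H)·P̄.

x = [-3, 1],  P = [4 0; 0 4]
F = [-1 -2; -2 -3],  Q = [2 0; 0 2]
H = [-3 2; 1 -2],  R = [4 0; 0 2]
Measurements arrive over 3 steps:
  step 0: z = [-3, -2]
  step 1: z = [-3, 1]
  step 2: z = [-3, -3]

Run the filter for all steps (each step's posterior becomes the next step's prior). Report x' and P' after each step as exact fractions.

step 0: x' = [61/29, 59/29], P' = [1028/783 884/783; 884/783 1010/783]
step 1: x' = [110159/339869, -201227/339869], P' = [430068/339869 370048/339869; 370048/339869 426336/339869]
step 2: x' = [382550529/143176915, 396742973/143176915], P' = [180928708/143176915 155631996/143176915; 155631996/143176915 179331742/143176915]

step 0: x̄ = F·x = [1, 3]
step 0: P̄ = F·P·Fᵀ + Q = [22 32; 32 54]
step 0: y = z − H·x̄ = [-6, 3]
step 0: S = H·P̄·Hᵀ + R = [34 -26; -26 112]
step 0: K = P̄·Hᵀ·S⁻¹ = [-329/783 -370/783; -158/783 -568/783]
step 0: x' = x̄ + K·y = [61/29, 59/29]
step 0: P' = (I − K·H)·P̄ = [1028/783 884/783; 884/783 1010/783]
step 1: x̄ = F·x = [-179/29, -299/29]
step 1: P̄ = F·P·Fᵀ + Q = [1130/87 4768/261; 4768/261 25376/783]
step 1: y = z − H·x̄ = [-26/29, -390/29]
step 1: S = H·P̄·Hᵀ + R = [24518/783 -17582/783; -17582/783 56024/783]
step 1: K = P̄·Hᵀ·S⁻¹ = [-923/2281 -155014/339869; -432/2281 -241312/339869]
step 1: x' = x̄ + K·y = [110159/339869, -201227/339869]
step 1: P' = (I − K·H)·P̄ = [430068/339869 370048/339869; 370048/339869 426336/339869]
step 2: x̄ = F·x = [292295/339869, 383363/339869]
step 2: P̄ = F·P·Fᵀ + Q = [4295342/339869 6008488/339869; 6008488/339869 10677610/339869]
step 2: y = z − H·x̄ = [-909448/339869, -545176/339869]
step 2: S = H·P̄·Hᵀ + R = [10626138/339869 -7528562/339869; -7528562/339869 23651568/339869]
step 2: K = P̄·Hᵀ·S⁻¹ = [-57880533/143176915 -65167642/143176915; -27058126/143176915 -101515744/143176915]
step 2: x' = x̄ + K·y = [382550529/143176915, 396742973/143176915]
step 2: P' = (I − K·H)·P̄ = [180928708/143176915 155631996/143176915; 155631996/143176915 179331742/143176915]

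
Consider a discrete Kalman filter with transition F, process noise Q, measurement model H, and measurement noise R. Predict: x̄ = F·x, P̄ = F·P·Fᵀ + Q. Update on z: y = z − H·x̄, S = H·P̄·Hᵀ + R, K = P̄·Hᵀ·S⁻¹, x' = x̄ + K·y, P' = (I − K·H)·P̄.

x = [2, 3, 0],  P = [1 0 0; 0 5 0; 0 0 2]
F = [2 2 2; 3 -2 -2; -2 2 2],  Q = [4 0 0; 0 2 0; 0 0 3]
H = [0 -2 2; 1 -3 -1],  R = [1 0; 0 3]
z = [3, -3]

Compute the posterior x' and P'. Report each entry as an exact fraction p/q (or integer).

x̄ = F·x = [10, 0, 2]
P̄ = F·P·Fᵀ + Q = [36 -22 24; -22 39 -34; 24 -34 35]
y = z − H·x̄ = [-1, -11]
S = H·P̄·Hᵀ + R = [569 392; 392 305]
K = P̄·Hᵀ·S⁻¹ = [-2516/19881 8318/19881; -3370/19881 -2513/19881; 6418/19881 -2317/19881]
x' = x̄ + K·y = [109828/19881, 31013/19881, 58831/19881]
P' = (I − K·H)·P̄ = [298384/19881 68672/19881 67414/19881; 68672/19881 19474/19881 17789/19881; 67414/19881 17789/19881 20998/19881]

x' = [109828/19881, 31013/19881, 58831/19881]
P' = [298384/19881 68672/19881 67414/19881; 68672/19881 19474/19881 17789/19881; 67414/19881 17789/19881 20998/19881]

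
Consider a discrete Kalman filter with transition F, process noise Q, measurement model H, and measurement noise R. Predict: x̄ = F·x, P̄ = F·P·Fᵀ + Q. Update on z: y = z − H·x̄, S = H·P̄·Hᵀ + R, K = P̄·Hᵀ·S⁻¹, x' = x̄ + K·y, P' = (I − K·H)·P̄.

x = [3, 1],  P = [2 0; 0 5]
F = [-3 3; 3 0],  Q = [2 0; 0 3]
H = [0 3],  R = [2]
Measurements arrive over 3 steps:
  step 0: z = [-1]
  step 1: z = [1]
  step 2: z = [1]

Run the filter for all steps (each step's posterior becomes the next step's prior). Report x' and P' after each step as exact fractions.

step 0: x̄ = F·x = [-6, 9]
step 0: P̄ = F·P·Fᵀ + Q = [65 -18; -18 21]
step 0: y = z − H·x̄ = [-28]
step 0: S = H·P̄·Hᵀ + R = [191]
step 0: K = P̄·Hᵀ·S⁻¹ = [-54/191; 63/191]
step 0: x' = x̄ + K·y = [366/191, -45/191]
step 0: P' = (I − K·H)·P̄ = [9499/191 -36/191; -36/191 42/191]
step 1: x̄ = F·x = [-1233/191, 1098/191]
step 1: P̄ = F·P·Fᵀ + Q = [86899/191 -85815/191; -85815/191 86064/191]
step 1: y = z − H·x̄ = [-3103/191]
step 1: S = H·P̄·Hᵀ + R = [774958/191]
step 1: K = P̄·Hᵀ·S⁻¹ = [-257445/774958; 129096/387479]
step 1: x' = x̄ + K·y = [-820269/774958, 130194/387479]
step 1: P' = (I − K·H)·P̄ = [5576687/774958 -85815/387479; -85815/387479 86064/387479]
step 2: x̄ = F·x = [3241971/774958, -2460807/774958]
step 2: P̄ = F·P·Fᵀ + Q = [56378591/774958 -51734853/774958; -51734853/774958 52515057/774958]
step 2: y = z − H·x̄ = [8157379/774958]
step 2: S = H·P̄·Hᵀ + R = [474185429/774958]
step 2: K = P̄·Hᵀ·S⁻¹ = [-155204559/474185429; 157545171/474185429]
step 2: x' = x̄ + K·y = [349997031/474185429, 152623557/474185429]
step 2: P' = (I − K·H)·P̄ = [3413670451/474185429 -103469706/474185429; -103469706/474185429 105030114/474185429]

step 0: x' = [366/191, -45/191], P' = [9499/191 -36/191; -36/191 42/191]
step 1: x' = [-820269/774958, 130194/387479], P' = [5576687/774958 -85815/387479; -85815/387479 86064/387479]
step 2: x' = [349997031/474185429, 152623557/474185429], P' = [3413670451/474185429 -103469706/474185429; -103469706/474185429 105030114/474185429]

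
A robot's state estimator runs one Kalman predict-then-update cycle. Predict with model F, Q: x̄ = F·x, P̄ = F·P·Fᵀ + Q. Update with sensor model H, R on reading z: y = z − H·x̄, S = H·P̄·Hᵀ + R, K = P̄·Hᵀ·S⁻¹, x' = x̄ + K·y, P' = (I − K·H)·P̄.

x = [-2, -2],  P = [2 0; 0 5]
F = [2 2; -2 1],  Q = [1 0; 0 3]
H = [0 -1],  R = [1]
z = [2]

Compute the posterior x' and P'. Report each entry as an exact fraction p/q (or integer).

x̄ = F·x = [-8, 2]
P̄ = F·P·Fᵀ + Q = [29 2; 2 16]
y = z − H·x̄ = [4]
S = H·P̄·Hᵀ + R = [17]
K = P̄·Hᵀ·S⁻¹ = [-2/17; -16/17]
x' = x̄ + K·y = [-144/17, -30/17]
P' = (I − K·H)·P̄ = [489/17 2/17; 2/17 16/17]

x' = [-144/17, -30/17]
P' = [489/17 2/17; 2/17 16/17]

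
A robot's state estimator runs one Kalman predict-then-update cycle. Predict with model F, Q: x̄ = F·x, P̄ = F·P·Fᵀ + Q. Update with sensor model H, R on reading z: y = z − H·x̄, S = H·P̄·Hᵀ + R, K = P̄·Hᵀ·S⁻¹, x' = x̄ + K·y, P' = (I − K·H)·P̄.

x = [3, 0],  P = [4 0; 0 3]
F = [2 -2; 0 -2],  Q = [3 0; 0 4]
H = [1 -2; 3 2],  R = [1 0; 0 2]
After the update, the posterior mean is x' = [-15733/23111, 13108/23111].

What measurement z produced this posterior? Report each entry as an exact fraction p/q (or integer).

z = [-2, -1]

x̄ = F·x = [6, 0]
P̄ = F·P·Fᵀ + Q = [31 12; 12 16]
S = H·P̄·Hᵀ + R = [48 -19; -19 489]
K = P̄·Hᵀ·S⁻¹ = [5646/23111 5749/23111; -8488/23111 2884/23111]
x' − x̄ = [-154399/23111, 13108/23111] = K·y
y = (KᵀK)⁻¹·Kᵀ·(x' − x̄) = [-8, -19]
z = y + H·x̄ = [-8, -19] + [6, 18] = [-2, -1]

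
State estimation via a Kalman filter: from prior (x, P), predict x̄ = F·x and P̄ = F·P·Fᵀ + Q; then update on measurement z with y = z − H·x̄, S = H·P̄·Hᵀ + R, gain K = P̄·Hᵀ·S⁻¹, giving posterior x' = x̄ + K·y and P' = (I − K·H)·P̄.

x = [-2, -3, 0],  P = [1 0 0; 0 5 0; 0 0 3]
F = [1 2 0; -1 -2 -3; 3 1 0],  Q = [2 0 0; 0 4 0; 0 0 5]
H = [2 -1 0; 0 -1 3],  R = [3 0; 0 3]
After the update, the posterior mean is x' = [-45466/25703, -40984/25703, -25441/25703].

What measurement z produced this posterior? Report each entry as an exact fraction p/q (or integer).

z = [-2, -1]

x̄ = F·x = [-8, 8, -9]
P̄ = F·P·Fᵀ + Q = [23 -21 13; -21 52 -13; 13 -13 19]
S = H·P̄·Hᵀ + R = [231 211; 211 304]
K = P̄·Hᵀ·S⁻¹ = [7708/25703 -277/25703; -9375/25703 -1187/25703; -2914/25703 7941/25703]
x' − x̄ = [160158/25703, -246608/25703, 205886/25703] = K·y
y = (KᵀK)⁻¹·Kᵀ·(x' − x̄) = [22, 34]
z = y + H·x̄ = [22, 34] + [-24, -35] = [-2, -1]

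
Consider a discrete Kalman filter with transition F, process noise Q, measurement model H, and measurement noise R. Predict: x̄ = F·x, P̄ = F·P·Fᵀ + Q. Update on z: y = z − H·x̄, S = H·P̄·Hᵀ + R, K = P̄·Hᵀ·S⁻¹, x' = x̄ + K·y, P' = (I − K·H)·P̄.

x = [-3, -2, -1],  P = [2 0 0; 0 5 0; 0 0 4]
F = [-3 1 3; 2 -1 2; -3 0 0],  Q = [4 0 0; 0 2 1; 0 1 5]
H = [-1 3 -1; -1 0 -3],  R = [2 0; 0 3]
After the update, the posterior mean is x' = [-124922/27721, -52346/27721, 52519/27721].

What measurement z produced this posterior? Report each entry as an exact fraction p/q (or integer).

z = [-3, -1]

x̄ = F·x = [4, -6, 9]
P̄ = F·P·Fᵀ + Q = [63 7 18; 7 31 -11; 18 -11 23]
S = H·P̄·Hᵀ + R = [427 282; 282 381]
K = P̄·Hᵀ·S⁻¹ = [3378/27721 -11013/27721; 9875/27721 -16252/83163; -1220/27721 -5427/27721]
x' − x̄ = [-235806/27721, 113980/27721, -196970/27721] = K·y
y = (KᵀK)⁻¹·Kᵀ·(x' − x̄) = [28, 30]
z = y + H·x̄ = [28, 30] + [-31, -31] = [-3, -1]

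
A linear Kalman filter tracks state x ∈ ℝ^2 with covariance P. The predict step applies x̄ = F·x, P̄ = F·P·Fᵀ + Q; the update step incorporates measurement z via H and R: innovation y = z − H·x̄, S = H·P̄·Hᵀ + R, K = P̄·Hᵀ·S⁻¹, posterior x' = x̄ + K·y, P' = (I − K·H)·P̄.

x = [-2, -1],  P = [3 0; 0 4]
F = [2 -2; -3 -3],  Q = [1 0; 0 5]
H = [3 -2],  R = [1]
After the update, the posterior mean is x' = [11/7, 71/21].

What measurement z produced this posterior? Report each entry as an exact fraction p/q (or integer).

x̄ = F·x = [-2, 9]
P̄ = F·P·Fᵀ + Q = [29 6; 6 68]
S = H·P̄·Hᵀ + R = [462]
K = P̄·Hᵀ·S⁻¹ = [25/154; -59/231]
x' − x̄ = [25/7, -118/21] = K·y
y = (KᵀK)⁻¹·Kᵀ·(x' − x̄) = [22]
z = y + H·x̄ = [22] + [-24] = [-2]

z = [-2]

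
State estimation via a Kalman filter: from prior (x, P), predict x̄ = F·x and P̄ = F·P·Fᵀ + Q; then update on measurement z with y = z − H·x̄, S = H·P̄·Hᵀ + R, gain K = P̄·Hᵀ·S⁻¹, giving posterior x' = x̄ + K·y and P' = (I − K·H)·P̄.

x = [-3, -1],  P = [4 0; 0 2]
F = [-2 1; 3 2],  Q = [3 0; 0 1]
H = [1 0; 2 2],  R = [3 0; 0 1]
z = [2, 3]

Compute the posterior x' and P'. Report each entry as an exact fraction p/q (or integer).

x' = [6067/2516, -619/629]
P' = [6603/2516 -1650/629; -1650/629 1805/629]

x̄ = F·x = [5, -11]
P̄ = F·P·Fᵀ + Q = [21 -20; -20 45]
y = z − H·x̄ = [-3, 15]
S = H·P̄·Hᵀ + R = [24 2; 2 105]
K = P̄·Hᵀ·S⁻¹ = [2201/2516 3/1258; -550/629 310/629]
x' = x̄ + K·y = [6067/2516, -619/629]
P' = (I − K·H)·P̄ = [6603/2516 -1650/629; -1650/629 1805/629]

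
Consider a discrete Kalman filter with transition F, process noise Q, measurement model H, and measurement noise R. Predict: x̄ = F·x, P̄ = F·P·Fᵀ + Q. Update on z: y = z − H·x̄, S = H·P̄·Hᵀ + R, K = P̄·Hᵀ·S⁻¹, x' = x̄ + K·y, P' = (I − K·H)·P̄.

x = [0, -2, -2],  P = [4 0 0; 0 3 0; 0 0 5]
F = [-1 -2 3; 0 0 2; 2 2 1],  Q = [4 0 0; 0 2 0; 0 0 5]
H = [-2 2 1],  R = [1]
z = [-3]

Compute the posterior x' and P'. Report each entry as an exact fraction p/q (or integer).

x̄ = F·x = [-2, -4, -6]
P̄ = F·P·Fᵀ + Q = [65 30 -5; 30 22 10; -5 10 38]
y = z − H·x̄ = [7]
S = H·P̄·Hᵀ + R = [207]
K = P̄·Hᵀ·S⁻¹ = [-25/69; -2/69; 68/207]
x' = x̄ + K·y = [-313/69, -290/69, -766/207]
P' = (I − K·H)·P̄ = [870/23 640/23 1355/69; 640/23 502/23 826/69; 1355/69 826/69 3242/207]

x' = [-313/69, -290/69, -766/207]
P' = [870/23 640/23 1355/69; 640/23 502/23 826/69; 1355/69 826/69 3242/207]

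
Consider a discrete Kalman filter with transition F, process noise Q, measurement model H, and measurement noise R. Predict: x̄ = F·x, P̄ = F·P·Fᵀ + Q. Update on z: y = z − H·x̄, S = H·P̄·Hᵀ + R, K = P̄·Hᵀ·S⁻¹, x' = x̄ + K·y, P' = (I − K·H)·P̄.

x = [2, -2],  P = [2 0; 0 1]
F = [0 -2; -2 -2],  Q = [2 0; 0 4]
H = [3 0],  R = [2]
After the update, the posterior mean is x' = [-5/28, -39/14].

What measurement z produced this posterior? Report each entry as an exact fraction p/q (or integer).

x̄ = F·x = [4, 0]
P̄ = F·P·Fᵀ + Q = [6 4; 4 16]
S = H·P̄·Hᵀ + R = [56]
K = P̄·Hᵀ·S⁻¹ = [9/28; 3/14]
x' − x̄ = [-117/28, -39/14] = K·y
y = (KᵀK)⁻¹·Kᵀ·(x' − x̄) = [-13]
z = y + H·x̄ = [-13] + [12] = [-1]

z = [-1]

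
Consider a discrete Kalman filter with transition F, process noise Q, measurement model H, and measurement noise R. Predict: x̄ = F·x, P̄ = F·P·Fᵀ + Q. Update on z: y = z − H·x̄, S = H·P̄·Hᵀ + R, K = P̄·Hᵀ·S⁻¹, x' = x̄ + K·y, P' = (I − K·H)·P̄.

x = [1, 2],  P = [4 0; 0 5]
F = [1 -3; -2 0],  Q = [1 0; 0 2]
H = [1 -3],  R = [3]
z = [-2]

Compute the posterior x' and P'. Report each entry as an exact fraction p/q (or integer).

x' = [-1537/263, -340/263]
P' = [7674/263 2484/263; 2484/263 890/263]

x̄ = F·x = [-5, -2]
P̄ = F·P·Fᵀ + Q = [50 -8; -8 18]
y = z − H·x̄ = [-3]
S = H·P̄·Hᵀ + R = [263]
K = P̄·Hᵀ·S⁻¹ = [74/263; -62/263]
x' = x̄ + K·y = [-1537/263, -340/263]
P' = (I − K·H)·P̄ = [7674/263 2484/263; 2484/263 890/263]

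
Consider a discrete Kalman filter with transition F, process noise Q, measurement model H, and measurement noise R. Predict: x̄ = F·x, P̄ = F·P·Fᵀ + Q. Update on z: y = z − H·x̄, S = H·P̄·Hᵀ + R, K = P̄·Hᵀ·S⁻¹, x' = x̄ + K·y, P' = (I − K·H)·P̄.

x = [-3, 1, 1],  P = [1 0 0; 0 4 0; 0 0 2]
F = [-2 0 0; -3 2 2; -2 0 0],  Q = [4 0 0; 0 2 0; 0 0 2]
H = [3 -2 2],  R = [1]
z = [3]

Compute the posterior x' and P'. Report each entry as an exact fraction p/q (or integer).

x' = [194/33, 437/33, 326/55]
P' = [184/33 358/33 28/11; 358/33 835/33 98/11; 28/11 98/11 282/55]

x̄ = F·x = [6, 13, 6]
P̄ = F·P·Fᵀ + Q = [8 6 4; 6 35 6; 4 6 6]
y = z − H·x̄ = [-1]
S = H·P̄·Hᵀ + R = [165]
K = P̄·Hᵀ·S⁻¹ = [4/33; -8/33; 4/55]
x' = x̄ + K·y = [194/33, 437/33, 326/55]
P' = (I − K·H)·P̄ = [184/33 358/33 28/11; 358/33 835/33 98/11; 28/11 98/11 282/55]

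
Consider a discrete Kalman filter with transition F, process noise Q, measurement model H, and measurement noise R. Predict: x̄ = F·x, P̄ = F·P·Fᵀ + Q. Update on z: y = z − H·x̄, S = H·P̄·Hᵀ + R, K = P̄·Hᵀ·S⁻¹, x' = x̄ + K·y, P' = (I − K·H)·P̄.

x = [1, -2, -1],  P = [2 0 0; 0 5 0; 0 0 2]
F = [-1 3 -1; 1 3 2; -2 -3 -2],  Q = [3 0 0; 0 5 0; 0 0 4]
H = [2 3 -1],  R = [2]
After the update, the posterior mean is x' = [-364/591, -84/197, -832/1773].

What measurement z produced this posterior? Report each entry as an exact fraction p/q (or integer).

x̄ = F·x = [-6, -7, 6]
P̄ = F·P·Fᵀ + Q = [52 39 -37; 39 60 -57; -37 -57 65]
S = H·P̄·Hᵀ + R = [1773]
K = P̄·Hᵀ·S⁻¹ = [86/591; 35/197; -310/1773]
x' − x̄ = [3182/591, 1295/197, -11470/1773] = K·y
y = (KᵀK)⁻¹·Kᵀ·(x' − x̄) = [37]
z = y + H·x̄ = [37] + [-39] = [-2]

z = [-2]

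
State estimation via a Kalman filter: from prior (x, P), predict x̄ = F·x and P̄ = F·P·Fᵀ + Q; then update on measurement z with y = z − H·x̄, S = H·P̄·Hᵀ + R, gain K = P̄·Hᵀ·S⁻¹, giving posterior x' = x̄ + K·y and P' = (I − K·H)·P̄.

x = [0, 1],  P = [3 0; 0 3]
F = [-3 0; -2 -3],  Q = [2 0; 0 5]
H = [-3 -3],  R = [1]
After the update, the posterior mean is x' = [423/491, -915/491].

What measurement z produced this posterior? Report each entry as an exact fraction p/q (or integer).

z = [3]

x̄ = F·x = [0, -3]
P̄ = F·P·Fᵀ + Q = [29 18; 18 44]
S = H·P̄·Hᵀ + R = [982]
K = P̄·Hᵀ·S⁻¹ = [-141/982; -93/491]
x' − x̄ = [423/491, 558/491] = K·y
y = (KᵀK)⁻¹·Kᵀ·(x' − x̄) = [-6]
z = y + H·x̄ = [-6] + [9] = [3]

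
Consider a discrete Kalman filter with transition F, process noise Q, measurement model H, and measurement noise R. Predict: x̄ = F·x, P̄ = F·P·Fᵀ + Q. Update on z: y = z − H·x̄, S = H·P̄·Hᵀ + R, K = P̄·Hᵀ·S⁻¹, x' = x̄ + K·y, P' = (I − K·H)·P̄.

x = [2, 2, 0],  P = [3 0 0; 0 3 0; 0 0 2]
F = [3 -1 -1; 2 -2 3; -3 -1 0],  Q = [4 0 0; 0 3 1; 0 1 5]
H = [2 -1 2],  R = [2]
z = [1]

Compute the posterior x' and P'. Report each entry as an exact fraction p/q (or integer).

x' = [166/37, -93/37, -197/37]
P' = [1320/37 728/37 -954/37; 728/37 4034/111 -66/37; -954/37 -66/37 932/37]

x̄ = F·x = [4, 0, -8]
P̄ = F·P·Fᵀ + Q = [36 18 -24; 18 45 -11; -24 -11 35]
y = z − H·x̄ = [9]
S = H·P̄·Hᵀ + R = [111]
K = P̄·Hᵀ·S⁻¹ = [2/37; -31/111; 11/37]
x' = x̄ + K·y = [166/37, -93/37, -197/37]
P' = (I − K·H)·P̄ = [1320/37 728/37 -954/37; 728/37 4034/111 -66/37; -954/37 -66/37 932/37]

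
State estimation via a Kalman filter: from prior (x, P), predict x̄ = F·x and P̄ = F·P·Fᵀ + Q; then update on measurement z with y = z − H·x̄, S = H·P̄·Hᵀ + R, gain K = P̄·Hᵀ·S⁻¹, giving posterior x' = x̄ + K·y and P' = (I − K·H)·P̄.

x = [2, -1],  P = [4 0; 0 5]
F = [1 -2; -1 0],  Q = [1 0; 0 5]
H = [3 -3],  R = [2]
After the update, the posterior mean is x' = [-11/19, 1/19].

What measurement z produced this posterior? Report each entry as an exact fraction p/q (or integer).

z = [-2]

x̄ = F·x = [4, -2]
P̄ = F·P·Fᵀ + Q = [25 -4; -4 9]
S = H·P̄·Hᵀ + R = [380]
K = P̄·Hᵀ·S⁻¹ = [87/380; -39/380]
x' − x̄ = [-87/19, 39/19] = K·y
y = (KᵀK)⁻¹·Kᵀ·(x' − x̄) = [-20]
z = y + H·x̄ = [-20] + [18] = [-2]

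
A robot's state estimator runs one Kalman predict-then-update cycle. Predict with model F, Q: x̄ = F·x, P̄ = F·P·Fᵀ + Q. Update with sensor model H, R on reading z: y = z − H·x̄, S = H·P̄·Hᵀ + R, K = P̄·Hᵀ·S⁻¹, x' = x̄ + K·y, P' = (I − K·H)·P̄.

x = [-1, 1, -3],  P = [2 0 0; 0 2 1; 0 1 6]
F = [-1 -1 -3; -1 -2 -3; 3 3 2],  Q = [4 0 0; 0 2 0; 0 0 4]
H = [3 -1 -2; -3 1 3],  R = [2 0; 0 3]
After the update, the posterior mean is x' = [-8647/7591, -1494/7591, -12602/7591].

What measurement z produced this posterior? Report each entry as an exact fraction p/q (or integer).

z = [-1, -3]

x̄ = F·x = [9, 8, -6]
P̄ = F·P·Fᵀ + Q = [68 69 -59; 69 78 -67; -59 -67 76]
S = H·P̄·Hᵀ + R = [1022 -1282; -1282 1623]
K = P̄·Hᵀ·S⁻¹ = [10635/15182 2741/7591; 3789/15182 -47/7591; 4045/7591 4776/7591]
x' − x̄ = [-76966/7591, -62222/7591, 32944/7591] = K·y
y = (KᵀK)⁻¹·Kᵀ·(x' − x̄) = [-32, 34]
z = y + H·x̄ = [-32, 34] + [31, -37] = [-1, -3]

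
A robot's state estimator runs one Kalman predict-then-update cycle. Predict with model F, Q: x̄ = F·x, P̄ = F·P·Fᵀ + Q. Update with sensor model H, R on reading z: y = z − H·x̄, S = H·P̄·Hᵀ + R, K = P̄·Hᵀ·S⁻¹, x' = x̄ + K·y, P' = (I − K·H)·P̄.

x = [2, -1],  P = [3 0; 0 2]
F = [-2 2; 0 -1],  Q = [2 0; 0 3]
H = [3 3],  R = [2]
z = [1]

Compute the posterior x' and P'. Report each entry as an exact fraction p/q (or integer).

x' = [-174/173, 221/173]
P' = [890/173 -854/173; -854/173 856/173]

x̄ = F·x = [-6, 1]
P̄ = F·P·Fᵀ + Q = [22 -4; -4 5]
y = z − H·x̄ = [16]
S = H·P̄·Hᵀ + R = [173]
K = P̄·Hᵀ·S⁻¹ = [54/173; 3/173]
x' = x̄ + K·y = [-174/173, 221/173]
P' = (I − K·H)·P̄ = [890/173 -854/173; -854/173 856/173]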